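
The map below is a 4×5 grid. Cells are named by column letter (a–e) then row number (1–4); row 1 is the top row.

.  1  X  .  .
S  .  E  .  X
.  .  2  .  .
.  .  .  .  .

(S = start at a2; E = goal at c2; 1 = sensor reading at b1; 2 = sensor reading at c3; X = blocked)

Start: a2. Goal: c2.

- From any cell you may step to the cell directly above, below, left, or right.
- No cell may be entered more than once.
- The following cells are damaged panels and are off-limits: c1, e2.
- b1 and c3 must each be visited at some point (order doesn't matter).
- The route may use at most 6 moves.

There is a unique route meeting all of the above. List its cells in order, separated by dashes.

The 6-move cap with required stops at b1, c3 leaves no slack for detours.
Route from a2: up to a1, right to b1, 2× down (reaching b3), right to c3, up to c2 — 6 moves in all.
Check: all required cells visited; 6 ≤ 6 moves.

a2 - a1 - b1 - b2 - b3 - c3 - c2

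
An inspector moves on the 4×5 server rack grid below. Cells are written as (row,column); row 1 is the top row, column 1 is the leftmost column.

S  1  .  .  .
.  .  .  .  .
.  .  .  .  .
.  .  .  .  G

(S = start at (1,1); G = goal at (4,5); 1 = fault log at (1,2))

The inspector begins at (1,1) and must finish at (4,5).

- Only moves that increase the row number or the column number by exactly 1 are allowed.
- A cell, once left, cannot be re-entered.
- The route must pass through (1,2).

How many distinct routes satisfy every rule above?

A right/down-only route from (1,1) to (4,5) makes exactly 3 down-moves and 4 right-moves in some order.
With no other constraints that would be C(7,3) = 35 routes.
Split at (1,2) and multiply the segment counts: (1,1)→(1,2): 1; (1,2)→(4,5): 20; product = 20.
That gives 20 routes.

20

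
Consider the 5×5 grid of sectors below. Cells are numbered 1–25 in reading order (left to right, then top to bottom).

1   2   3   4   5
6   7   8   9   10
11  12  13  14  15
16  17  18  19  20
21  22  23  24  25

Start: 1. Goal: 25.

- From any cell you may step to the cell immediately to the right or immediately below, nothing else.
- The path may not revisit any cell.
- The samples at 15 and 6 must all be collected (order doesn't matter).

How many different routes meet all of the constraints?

A right/down-only route from 1 to 25 makes exactly 4 down-moves and 4 right-moves in some order.
With no other constraints that would be C(8,4) = 70 routes.
A monotone route can only reach the required cells in the order 6, 15, so split there and multiply the segment counts: 1→6: 1; 6→15: 5; 15→25: 1; product = 5.
That gives 5 routes.

5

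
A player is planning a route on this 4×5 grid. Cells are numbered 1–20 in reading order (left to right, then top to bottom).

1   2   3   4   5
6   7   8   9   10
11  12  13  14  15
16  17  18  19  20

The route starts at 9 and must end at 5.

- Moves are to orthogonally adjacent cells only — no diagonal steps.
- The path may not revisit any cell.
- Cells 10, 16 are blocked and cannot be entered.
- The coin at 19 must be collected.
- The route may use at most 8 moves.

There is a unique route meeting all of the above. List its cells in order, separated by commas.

Any route must reach 19 and still end at 5 within 8 moves, so the order of the required stops is forced.
Route from 9: 2× down (reaching 19), left to 18, 3× up (reaching 3), 2× right (reaching 5) — 8 moves in all.
Check: all required cells visited; 8 ≤ 8 moves.

9, 14, 19, 18, 13, 8, 3, 4, 5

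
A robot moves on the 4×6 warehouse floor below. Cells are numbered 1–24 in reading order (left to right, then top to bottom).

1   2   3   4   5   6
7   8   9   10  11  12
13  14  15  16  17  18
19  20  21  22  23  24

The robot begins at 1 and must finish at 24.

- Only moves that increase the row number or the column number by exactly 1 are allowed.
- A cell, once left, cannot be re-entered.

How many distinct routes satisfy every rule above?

A right/down-only route from 1 to 24 makes exactly 3 down-moves and 5 right-moves in some order.
With no other constraints that would be C(8,3) = 56 routes.
That gives 56 routes.

56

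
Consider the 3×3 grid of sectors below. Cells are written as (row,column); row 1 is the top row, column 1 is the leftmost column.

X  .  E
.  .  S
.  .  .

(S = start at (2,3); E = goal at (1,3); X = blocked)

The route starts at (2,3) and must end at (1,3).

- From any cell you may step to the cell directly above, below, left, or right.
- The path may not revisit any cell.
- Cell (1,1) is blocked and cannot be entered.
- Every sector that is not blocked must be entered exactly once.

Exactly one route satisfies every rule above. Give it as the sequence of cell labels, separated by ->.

Need to visit all 8 open cells exactly once, starting at (2,3) and ending at (1,3).
Route from (2,3): down to (3,3), 2× left (reaching (3,1)), up to (2,1), right to (2,2), up to (1,2), right to (1,3) — 7 moves in all.
Check: all 8 open cells covered.

(2,3) -> (3,3) -> (3,2) -> (3,1) -> (2,1) -> (2,2) -> (1,2) -> (1,3)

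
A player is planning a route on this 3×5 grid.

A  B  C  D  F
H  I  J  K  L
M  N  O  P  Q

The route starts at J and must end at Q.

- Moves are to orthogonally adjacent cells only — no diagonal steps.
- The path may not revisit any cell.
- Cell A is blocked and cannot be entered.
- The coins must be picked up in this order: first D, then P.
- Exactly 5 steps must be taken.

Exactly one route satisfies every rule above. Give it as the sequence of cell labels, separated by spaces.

J C D K P Q

The waypoints must appear in the order D, P, with no cell reused.
Route from J: up to C, right to D, 2× down (reaching P), right to Q — 5 moves in all.
Check: order respected (D at step 2, P at step 4); 5 moves as required.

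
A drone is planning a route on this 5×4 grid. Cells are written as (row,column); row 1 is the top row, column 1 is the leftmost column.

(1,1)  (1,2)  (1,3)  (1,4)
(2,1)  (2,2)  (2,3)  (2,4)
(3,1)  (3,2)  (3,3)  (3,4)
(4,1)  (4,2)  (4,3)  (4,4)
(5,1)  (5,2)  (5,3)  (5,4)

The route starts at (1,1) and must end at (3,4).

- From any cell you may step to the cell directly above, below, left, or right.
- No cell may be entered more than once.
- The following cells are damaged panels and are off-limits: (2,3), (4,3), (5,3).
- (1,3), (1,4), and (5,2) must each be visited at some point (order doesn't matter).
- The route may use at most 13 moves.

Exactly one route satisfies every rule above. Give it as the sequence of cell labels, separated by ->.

(1,1) -> (2,1) -> (3,1) -> (4,1) -> (5,1) -> (5,2) -> (4,2) -> (3,2) -> (2,2) -> (1,2) -> (1,3) -> (1,4) -> (2,4) -> (3,4)

The budget equals the shortest possible length, so every move has to be on a shortest route through the required cells.
Route from (1,1): 4× down (reaching (5,1)), right to (5,2), 4× up (reaching (1,2)), 2× right (reaching (1,4)), 2× down (reaching (3,4)) — 13 moves in all.
Check: all required cells visited; 13 ≤ 13 moves.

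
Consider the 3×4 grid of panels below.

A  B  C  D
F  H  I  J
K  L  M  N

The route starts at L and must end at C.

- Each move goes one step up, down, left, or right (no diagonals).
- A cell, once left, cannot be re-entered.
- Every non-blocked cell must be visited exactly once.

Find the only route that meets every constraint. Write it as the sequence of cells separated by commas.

L, K, F, A, B, H, I, M, N, J, D, C

Need to visit all 12 open cells exactly once, starting at L and ending at C.
Route from L: left to K, 2× up (reaching A), right to B, down to H, right to I, down to M, right to N, 2× up (reaching D), left to C — 11 moves in all.
Check: all 12 open cells covered.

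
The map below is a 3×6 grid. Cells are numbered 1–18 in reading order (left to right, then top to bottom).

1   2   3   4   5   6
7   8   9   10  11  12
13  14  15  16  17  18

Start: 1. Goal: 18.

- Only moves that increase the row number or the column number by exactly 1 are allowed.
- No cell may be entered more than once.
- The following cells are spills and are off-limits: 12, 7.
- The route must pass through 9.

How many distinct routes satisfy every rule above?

A right/down-only route from 1 to 18 makes exactly 2 down-moves and 5 right-moves in some order.
With no other constraints that would be C(7,2) = 21 routes.
Split at 9 and multiply the segment counts (each segment already excludes blocked cells): 1→9: 2; 9→18: 3; product = 6.
That gives 6 routes.

6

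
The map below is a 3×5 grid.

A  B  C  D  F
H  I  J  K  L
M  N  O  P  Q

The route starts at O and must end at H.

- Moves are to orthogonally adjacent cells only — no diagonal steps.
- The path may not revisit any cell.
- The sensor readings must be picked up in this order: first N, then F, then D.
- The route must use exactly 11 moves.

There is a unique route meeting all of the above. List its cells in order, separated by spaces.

O N I J K L F D C B A H

The waypoints must appear in the order N, F, D, with no cell reused.
Route from O: left 1 to N, up 1 to I, right 3 to L, up 1 to F, left 4 to A, down 1 to H — 11 moves in all.
Check: order respected (N at step 1, F at step 6, D at step 7); 11 moves as required.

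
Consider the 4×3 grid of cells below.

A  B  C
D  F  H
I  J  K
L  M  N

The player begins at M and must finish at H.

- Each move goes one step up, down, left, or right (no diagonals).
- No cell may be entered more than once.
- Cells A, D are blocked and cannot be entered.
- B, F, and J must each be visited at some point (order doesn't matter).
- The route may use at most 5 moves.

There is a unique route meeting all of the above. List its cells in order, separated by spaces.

The 5-move cap with required stops at B, F, J leaves no slack for detours.
Route from M: up 3 to B, right 1 to C, down 1 to H — 5 moves in all.
Check: all required cells visited; 5 ≤ 5 moves.

M J F B C H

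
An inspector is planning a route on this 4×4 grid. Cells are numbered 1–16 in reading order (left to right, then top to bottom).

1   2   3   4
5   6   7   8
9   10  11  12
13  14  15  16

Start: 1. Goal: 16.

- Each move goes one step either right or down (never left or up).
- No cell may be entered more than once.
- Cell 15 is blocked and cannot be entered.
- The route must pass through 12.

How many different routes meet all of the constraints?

A right/down-only route from 1 to 16 makes exactly 3 down-moves and 3 right-moves in some order.
With no other constraints that would be C(6,3) = 20 routes.
Split at 12 and multiply the segment counts (each segment already excludes blocked cells): 1→12: 10; 12→16: 1; product = 10.
That gives 10 routes.

10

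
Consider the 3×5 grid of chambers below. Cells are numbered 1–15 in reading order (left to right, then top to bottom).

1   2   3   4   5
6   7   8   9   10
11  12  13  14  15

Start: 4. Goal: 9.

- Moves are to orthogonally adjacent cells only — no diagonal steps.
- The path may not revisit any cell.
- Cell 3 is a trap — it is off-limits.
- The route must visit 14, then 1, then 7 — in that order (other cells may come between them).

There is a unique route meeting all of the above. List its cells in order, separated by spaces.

4 5 10 15 14 13 12 11 6 1 2 7 8 9

The waypoints must appear in the order 14, 1, 7, with no cell reused.
Route from 4: right to 5, 2× down (reaching 15), 4× left (reaching 11), 2× up (reaching 1), right to 2, down to 7, 2× right (reaching 9) — 13 moves in all.
Check: order respected (14 at step 4, 1 at step 9, 7 at step 11).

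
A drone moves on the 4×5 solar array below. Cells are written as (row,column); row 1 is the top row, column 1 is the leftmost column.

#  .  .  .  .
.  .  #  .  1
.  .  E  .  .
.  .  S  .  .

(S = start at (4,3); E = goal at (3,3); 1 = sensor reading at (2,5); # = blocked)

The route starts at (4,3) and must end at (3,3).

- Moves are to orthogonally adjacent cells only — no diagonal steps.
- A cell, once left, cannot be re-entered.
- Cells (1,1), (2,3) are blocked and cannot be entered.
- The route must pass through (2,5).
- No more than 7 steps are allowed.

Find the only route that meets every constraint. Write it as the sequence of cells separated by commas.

Any route must reach (2,5) and still end at (3,3) within 7 moves, so the order of the required stops is forced.
Route from (4,3): 2× right (reaching (4,5)), 2× up (reaching (2,5)), left to (2,4), down to (3,4), left to (3,3) — 7 moves in all.
Check: all required cells visited; 7 ≤ 7 moves.

(4,3), (4,4), (4,5), (3,5), (2,5), (2,4), (3,4), (3,3)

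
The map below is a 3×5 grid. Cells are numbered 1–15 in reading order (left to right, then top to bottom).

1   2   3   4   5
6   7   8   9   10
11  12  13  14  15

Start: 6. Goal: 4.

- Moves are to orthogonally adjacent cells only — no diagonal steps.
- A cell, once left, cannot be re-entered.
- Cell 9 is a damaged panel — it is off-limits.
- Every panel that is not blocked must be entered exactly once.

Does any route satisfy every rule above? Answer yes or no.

Colour the cells like a checkerboard: each orthogonal step flips colour, so a Hamiltonian route alternates colours. Here there are 7 cells of one colour and 7 of the other, with start on the same colour as the goal — the counts and endpoints can't be arranged into an alternating sequence of length 14, so no Hamiltonian route exists.

no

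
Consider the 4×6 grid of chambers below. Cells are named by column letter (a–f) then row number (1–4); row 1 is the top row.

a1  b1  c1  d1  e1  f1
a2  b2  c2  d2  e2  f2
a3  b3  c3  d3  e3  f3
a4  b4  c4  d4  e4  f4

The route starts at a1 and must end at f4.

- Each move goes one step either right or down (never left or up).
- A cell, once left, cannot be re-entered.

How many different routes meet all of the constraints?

A right/down-only route from a1 to f4 makes exactly 3 down-moves and 5 right-moves in some order.
With no other constraints that would be C(8,3) = 56 routes.
That gives 56 routes.

56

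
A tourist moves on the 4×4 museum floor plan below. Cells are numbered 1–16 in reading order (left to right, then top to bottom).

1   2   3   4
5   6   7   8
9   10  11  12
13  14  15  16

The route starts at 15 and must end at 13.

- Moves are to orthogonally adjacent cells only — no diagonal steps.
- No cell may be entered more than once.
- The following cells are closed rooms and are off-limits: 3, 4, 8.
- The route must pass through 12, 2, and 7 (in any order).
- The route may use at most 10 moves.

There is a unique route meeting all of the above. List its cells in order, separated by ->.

Any route must reach 12, 2, and 7 and still end at 13 within 10 moves, so the order of the required stops is forced.
Route from 15: right 1 to 16, up 1 to 12, left 1 to 11, up 1 to 7, left 1 to 6, up 1 to 2, left 1 to 1, down 3 to 13 — 10 moves in all.
Check: all required cells visited; 10 ≤ 10 moves.

15 -> 16 -> 12 -> 11 -> 7 -> 6 -> 2 -> 1 -> 5 -> 9 -> 13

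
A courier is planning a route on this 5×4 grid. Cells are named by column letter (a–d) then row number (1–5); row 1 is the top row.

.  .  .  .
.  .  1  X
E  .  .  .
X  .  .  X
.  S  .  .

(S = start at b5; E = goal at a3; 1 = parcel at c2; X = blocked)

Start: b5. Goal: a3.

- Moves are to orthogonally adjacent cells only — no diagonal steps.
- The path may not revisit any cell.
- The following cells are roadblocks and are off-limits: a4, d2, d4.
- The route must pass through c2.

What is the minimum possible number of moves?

Any route passes through c2 somewhere between b5 and a3. Summing Manhattan distances along the two legs (b5 → c2 → a3) gives a lower bound of 4 + 3 = 7 moves.
A route of 7 moves achieves this: b5 → b4 → b3 → c3 → c2 → b2 → a2 → a3.
Since 7 matches the lower bound, it is optimal.

7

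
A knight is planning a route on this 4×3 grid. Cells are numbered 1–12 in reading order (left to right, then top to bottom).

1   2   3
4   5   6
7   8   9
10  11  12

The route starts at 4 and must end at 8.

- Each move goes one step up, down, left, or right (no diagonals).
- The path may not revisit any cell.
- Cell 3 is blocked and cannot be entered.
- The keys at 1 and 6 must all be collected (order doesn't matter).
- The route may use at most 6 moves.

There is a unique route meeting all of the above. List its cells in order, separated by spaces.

4 1 2 5 6 9 8

The budget equals the shortest possible length, so every move has to be on a shortest route through the required cells.
Route from 4: up to 1, right to 2, down to 5, right to 6, down to 9, left to 8 — 6 moves in all.
Check: all required cells visited; 6 ≤ 6 moves.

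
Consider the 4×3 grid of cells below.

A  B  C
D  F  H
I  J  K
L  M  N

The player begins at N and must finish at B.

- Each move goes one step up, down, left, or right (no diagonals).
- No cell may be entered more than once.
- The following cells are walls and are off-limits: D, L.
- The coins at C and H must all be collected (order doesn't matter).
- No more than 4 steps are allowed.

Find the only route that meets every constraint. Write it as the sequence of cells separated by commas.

N, K, H, C, B

The budget equals the shortest possible length, so every move has to be on a shortest route through the required cells.
Route from N: up 3 to C, left 1 to B — 4 moves in all.
Check: all required cells visited; 4 ≤ 4 moves.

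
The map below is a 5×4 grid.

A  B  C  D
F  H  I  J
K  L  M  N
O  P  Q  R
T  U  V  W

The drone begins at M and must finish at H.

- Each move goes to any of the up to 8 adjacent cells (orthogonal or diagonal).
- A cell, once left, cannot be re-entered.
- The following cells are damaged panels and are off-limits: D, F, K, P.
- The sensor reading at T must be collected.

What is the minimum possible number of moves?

Any route passes through T somewhere between M and H. Summing Chebyshev distances along the two legs (M → T → H) gives a lower bound of 2 + 3 = 5 moves.
That bound ignores the blocked cells. Measuring each leg by the fewest moves that actually steer around them (M→T: 3; T→H: 3) raises the lower bound to 6.
A route of 6 moves exists: M → Q → U → T → O → L → H.
Since 6 matches that lower bound, it is optimal.

6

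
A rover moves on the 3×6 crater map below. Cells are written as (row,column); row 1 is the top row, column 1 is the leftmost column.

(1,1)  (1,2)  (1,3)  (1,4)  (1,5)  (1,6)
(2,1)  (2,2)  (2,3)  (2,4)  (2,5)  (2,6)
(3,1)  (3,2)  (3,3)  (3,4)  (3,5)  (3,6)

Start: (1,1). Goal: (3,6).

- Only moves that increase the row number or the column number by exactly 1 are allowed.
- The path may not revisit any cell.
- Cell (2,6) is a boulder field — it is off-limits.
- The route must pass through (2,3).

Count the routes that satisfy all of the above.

9

A right/down-only route from (1,1) to (3,6) makes exactly 2 down-moves and 5 right-moves in some order.
With no other constraints that would be C(7,2) = 21 routes.
Split at (2,3) and multiply the segment counts (each segment already excludes blocked cells): (1,1)→(2,3): 3; (2,3)→(3,6): 3; product = 9.
That gives 9 routes.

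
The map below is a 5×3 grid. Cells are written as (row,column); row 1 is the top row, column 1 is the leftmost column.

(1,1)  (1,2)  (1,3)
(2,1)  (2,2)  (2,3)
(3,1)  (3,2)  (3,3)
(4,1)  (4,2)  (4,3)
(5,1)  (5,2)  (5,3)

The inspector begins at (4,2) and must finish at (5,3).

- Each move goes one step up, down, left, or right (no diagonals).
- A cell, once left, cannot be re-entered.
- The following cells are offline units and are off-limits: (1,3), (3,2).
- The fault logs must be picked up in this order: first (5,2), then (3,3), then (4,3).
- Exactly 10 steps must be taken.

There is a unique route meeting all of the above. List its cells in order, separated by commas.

The waypoints must appear in the order (5,2), (3,3), (4,3), with no cell reused.
Route from (4,2): down 1 to (5,2), left 1 to (5,1), up 3 to (2,1), right 2 to (2,3), down 3 to (5,3) — 10 moves in all.
Check: order respected ((5,2) at step 1, (3,3) at step 8, (4,3) at step 9); 10 moves as required.

(4,2), (5,2), (5,1), (4,1), (3,1), (2,1), (2,2), (2,3), (3,3), (4,3), (5,3)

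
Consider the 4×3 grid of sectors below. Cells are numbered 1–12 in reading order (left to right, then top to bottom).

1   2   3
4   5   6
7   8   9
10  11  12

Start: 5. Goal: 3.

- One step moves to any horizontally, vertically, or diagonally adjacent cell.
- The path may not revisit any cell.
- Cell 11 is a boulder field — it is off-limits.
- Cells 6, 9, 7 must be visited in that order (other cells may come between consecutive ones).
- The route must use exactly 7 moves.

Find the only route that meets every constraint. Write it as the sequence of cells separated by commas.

5, 6, 9, 8, 7, 4, 2, 3

The waypoints must appear in the order 6, 9, 7, with no cell reused.
Route from 5: right to 6, down to 9, 2× left (reaching 7), up to 4, up-right to 2, right to 3 — 7 moves in all.
Check: order respected (6 at step 1, 9 at step 2, 7 at step 4); 7 moves as required.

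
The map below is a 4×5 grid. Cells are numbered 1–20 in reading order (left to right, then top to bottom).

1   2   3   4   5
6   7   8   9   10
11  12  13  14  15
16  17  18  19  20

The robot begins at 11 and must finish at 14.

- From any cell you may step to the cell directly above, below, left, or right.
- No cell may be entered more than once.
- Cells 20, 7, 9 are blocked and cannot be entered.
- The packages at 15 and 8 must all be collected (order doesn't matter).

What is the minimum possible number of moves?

9

Any route passes through 15 and 8 in some order between 11 and 14. Summing Manhattan distances along each leg and taking the cheapest ordering (11 → 8 → 15 → 14) gives a lower bound of 3 + 3 + 1 = 7 moves.
The shortest route satisfying every rule uses 9 moves: 11 → 12 → 13 → 8 → 3 → 4 → 5 → 10 → 15 → 14.
The no-revisit rule (legs can't share cells) pushes the minimum above the 7-move bound; an exhaustive check rules out every length from 7 to 8, leaving 9 as the minimum.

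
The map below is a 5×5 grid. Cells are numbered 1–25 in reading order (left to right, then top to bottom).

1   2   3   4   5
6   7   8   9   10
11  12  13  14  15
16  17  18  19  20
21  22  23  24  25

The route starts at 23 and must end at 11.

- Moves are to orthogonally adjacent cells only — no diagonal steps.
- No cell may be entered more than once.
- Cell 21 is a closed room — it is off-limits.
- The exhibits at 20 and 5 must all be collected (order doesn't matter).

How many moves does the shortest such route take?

12

Any route passes through 20 and 5 in some order between 23 and 11. Summing Manhattan distances along each leg and taking the cheapest ordering (23 → 20 → 5 → 11) gives a lower bound of 3 + 3 + 6 = 12 moves.
A route of 12 moves achieves this: 23 → 18 → 19 → 20 → 15 → 10 → 5 → 4 → 9 → 14 → 13 → 12 → 11.
Since 12 matches the lower bound, it is optimal.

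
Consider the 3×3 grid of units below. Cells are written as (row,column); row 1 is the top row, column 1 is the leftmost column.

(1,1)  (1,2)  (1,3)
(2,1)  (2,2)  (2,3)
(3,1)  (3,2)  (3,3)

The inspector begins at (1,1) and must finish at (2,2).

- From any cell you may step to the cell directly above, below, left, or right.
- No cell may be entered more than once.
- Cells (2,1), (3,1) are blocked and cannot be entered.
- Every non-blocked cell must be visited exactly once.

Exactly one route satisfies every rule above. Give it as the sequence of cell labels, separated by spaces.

Need to visit all 7 open cells exactly once, starting at (1,1) and ending at (2,2).
Cell (3,3) has only two open neighbours ((2,3) and (3,2)), so the path must pass straight through it: one of those is the cell it's entered from and the other is where it exits.
Route from (1,1): right 2 to (1,3), down 2 to (3,3), left 1 to (3,2), up 1 to (2,2) — 6 moves in all.
Check: all 7 open cells covered.

(1,1) (1,2) (1,3) (2,3) (3,3) (3,2) (2,2)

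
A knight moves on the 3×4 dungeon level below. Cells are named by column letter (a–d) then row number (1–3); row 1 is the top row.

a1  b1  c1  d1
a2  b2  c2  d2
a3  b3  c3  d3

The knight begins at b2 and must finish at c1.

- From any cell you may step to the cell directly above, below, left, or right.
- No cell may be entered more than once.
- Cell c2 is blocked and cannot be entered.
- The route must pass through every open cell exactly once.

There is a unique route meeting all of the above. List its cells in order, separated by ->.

b2 -> b1 -> a1 -> a2 -> a3 -> b3 -> c3 -> d3 -> d2 -> d1 -> c1

Need to visit all 11 open cells exactly once, starting at b2 and ending at c1.
Cell d3 has only two open neighbours (d2 and c3), so the path must pass straight through it: one of those is the cell it's entered from and the other is where it exits.
Route from b2: up to b1, left to a1, 2× down (reaching a3), 3× right (reaching d3), 2× up (reaching d1), left to c1 — 10 moves in all.
Check: all 11 open cells covered.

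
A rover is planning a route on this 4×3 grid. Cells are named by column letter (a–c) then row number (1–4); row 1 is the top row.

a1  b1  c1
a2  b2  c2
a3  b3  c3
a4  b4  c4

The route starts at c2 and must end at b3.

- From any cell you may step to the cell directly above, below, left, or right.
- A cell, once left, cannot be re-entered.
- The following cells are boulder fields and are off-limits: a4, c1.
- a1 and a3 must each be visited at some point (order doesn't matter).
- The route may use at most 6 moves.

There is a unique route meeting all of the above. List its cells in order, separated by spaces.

c2 b2 b1 a1 a2 a3 b3

The budget equals the shortest possible length, so every move has to be on a shortest route through the required cells.
Route from c2: left to b2, up to b1, left to a1, 2× down (reaching a3), right to b3 — 6 moves in all.
Check: all required cells visited; 6 ≤ 6 moves.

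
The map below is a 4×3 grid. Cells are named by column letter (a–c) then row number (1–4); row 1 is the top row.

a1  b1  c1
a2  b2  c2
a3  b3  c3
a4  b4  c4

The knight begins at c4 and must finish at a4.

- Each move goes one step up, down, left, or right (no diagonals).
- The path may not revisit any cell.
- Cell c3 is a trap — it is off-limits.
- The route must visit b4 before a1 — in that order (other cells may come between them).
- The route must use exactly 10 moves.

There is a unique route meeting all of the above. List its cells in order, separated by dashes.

The waypoints must appear in the order b4, a1, with no cell reused.
Route from c4: left 1 to b4, up 2 to b2, right 1 to c2, up 1 to c1, left 2 to a1, down 3 to a4 — 10 moves in all.
Check: order respected (b4 at step 1, a1 at step 7); 10 moves as required.

c4 - b4 - b3 - b2 - c2 - c1 - b1 - a1 - a2 - a3 - a4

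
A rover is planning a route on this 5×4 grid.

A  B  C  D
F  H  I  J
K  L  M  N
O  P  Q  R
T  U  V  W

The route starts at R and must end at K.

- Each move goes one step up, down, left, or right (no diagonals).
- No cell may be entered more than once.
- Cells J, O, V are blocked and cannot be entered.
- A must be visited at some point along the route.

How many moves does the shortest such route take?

8

Any route passes through A somewhere between R and K. Summing Manhattan distances along the two legs (R → A → K) gives a lower bound of 6 + 2 = 8 moves.
A route of 8 moves achieves this: R → N → M → I → C → B → A → F → K.
Since 8 matches the lower bound, it is optimal.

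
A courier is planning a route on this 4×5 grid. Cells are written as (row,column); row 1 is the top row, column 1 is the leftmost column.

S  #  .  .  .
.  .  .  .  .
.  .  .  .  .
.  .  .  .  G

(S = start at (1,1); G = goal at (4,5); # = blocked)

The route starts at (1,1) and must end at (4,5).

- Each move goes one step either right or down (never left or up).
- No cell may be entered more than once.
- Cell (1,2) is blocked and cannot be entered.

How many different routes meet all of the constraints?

15

A right/down-only route from (1,1) to (4,5) makes exactly 3 down-moves and 4 right-moves in some order.
With no other constraints that would be C(7,3) = 35 routes.
Subtract routes through each blocked cell (inclusion–exclusion for overlaps): − through (1,2): 20 → 15.
That gives 15 routes.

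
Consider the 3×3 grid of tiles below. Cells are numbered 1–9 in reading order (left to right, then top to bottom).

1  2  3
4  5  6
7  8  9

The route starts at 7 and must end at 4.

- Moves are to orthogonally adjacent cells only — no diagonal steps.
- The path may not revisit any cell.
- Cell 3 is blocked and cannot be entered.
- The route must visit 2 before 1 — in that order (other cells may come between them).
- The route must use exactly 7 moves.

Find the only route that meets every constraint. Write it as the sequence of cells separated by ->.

The waypoints must appear in the order 2, 1, with no cell reused.
Route from 7: 2× right (reaching 9), up to 6, left to 5, up to 2, left to 1, down to 4 — 7 moves in all.
Check: order respected (2 at step 5, 1 at step 6); 7 moves as required.

7 -> 8 -> 9 -> 6 -> 5 -> 2 -> 1 -> 4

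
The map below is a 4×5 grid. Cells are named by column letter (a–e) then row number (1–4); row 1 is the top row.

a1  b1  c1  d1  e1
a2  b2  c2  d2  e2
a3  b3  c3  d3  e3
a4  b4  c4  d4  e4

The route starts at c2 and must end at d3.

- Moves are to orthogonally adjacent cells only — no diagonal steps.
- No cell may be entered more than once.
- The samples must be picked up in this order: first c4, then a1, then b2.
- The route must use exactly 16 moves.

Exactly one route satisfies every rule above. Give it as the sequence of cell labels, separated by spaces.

c2 d2 e2 e3 e4 d4 c4 b4 a4 a3 a2 a1 b1 b2 b3 c3 d3

The waypoints must appear in the order c4, a1, b2, with no cell reused.
Route from c2: 2× right (reaching e2), 2× down (reaching e4), 4× left (reaching a4), 3× up (reaching a1), right to b1, 2× down (reaching b3), 2× right (reaching d3) — 16 moves in all.
Check: order respected (c4 at step 6, a1 at step 11, b2 at step 13); 16 moves as required.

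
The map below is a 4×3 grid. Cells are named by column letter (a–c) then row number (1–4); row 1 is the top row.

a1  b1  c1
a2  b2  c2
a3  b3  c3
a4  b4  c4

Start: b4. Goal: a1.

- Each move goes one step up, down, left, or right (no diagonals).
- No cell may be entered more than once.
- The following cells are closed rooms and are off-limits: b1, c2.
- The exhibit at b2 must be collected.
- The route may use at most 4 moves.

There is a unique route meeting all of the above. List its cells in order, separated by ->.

The budget equals the shortest possible length, so every move has to be on a shortest route through the required cells.
Route from b4: 2× up (reaching b2), left to a2, up to a1 — 4 moves in all.
Check: all required cells visited; 4 ≤ 4 moves.

b4 -> b3 -> b2 -> a2 -> a1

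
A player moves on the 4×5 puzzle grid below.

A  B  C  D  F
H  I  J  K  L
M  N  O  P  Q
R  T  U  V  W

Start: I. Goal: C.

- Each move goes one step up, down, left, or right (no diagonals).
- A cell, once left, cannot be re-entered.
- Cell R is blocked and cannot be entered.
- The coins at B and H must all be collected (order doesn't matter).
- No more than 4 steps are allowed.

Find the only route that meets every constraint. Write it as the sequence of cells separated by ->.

I -> H -> A -> B -> C

The budget equals the shortest possible length, so every move has to be on a shortest route through the required cells.
Route from I: left to H, up to A, 2× right (reaching C) — 4 moves in all.
Check: all required cells visited; 4 ≤ 4 moves.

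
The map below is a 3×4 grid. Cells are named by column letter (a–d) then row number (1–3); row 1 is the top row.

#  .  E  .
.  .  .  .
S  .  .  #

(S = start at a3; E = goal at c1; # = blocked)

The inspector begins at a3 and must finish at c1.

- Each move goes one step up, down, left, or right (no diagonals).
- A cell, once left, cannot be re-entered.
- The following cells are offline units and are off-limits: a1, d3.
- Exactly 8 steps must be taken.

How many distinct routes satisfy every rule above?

Need simple routes of exactly 8 moves from a3 to c1 (Manhattan distance 4, so 2 moves are spent on a detour and 2 undoing it).
Enumerating: a3 a2 b2 b3 c3 c2 d2 d1 c1.
That gives 1 route.

1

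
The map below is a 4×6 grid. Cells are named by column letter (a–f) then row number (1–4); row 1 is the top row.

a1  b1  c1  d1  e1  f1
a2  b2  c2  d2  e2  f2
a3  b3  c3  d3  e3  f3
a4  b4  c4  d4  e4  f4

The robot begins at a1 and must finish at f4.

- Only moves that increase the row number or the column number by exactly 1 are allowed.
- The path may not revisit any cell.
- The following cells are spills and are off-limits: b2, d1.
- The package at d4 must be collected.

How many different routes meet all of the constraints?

A right/down-only route from a1 to f4 makes exactly 3 down-moves and 5 right-moves in some order.
With no other constraints that would be C(8,3) = 56 routes.
Split at d4 and multiply the segment counts (each segment already excludes blocked cells): a1→d4: 7; d4→f4: 1; product = 7.
That gives 7 routes.

7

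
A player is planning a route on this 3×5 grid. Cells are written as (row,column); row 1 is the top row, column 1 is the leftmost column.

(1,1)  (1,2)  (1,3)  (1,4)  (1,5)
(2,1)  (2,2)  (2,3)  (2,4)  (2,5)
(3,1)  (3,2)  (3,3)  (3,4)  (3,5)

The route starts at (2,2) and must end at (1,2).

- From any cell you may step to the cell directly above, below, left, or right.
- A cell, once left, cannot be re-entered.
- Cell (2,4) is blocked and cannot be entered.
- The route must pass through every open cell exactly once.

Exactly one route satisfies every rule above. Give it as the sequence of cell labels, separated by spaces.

(2,2) (2,3) (1,3) (1,4) (1,5) (2,5) (3,5) (3,4) (3,3) (3,2) (3,1) (2,1) (1,1) (1,2)

Need to visit all 14 open cells exactly once, starting at (2,2) and ending at (1,2).
Cell (1,4) has only two open neighbours ((1,3) and (1,5)), so the path must pass straight through it: one of those is the cell it's entered from and the other is where it exits.
Route from (2,2): right 1 to (2,3), up 1 to (1,3), right 2 to (1,5), down 2 to (3,5), left 4 to (3,1), up 2 to (1,1), right 1 to (1,2) — 13 moves in all.
Check: all 14 open cells covered.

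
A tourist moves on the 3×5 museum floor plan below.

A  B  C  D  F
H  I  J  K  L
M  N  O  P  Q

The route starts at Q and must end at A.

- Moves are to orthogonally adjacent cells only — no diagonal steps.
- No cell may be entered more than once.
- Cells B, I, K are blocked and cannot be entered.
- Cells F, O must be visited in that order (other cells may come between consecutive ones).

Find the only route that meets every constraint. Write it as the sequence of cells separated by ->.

Q -> L -> F -> D -> C -> J -> O -> N -> M -> H -> A

The waypoints must appear in the order F, O, with no cell reused.
Route from Q: 2× up (reaching F), 2× left (reaching C), 2× down (reaching O), 2× left (reaching M), 2× up (reaching A) — 10 moves in all.
Check: order respected (F at step 2, O at step 6).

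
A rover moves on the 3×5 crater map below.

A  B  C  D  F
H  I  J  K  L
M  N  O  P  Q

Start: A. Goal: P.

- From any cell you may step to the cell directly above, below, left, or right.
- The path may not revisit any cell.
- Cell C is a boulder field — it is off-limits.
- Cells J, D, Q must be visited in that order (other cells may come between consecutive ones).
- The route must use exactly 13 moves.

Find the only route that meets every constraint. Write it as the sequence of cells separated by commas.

A, B, I, H, M, N, O, J, K, D, F, L, Q, P

The waypoints must appear in the order J, D, Q, with no cell reused.
Route from A: right 1 to B, down 1 to I, left 1 to H, down 1 to M, right 2 to O, up 1 to J, right 1 to K, up 1 to D, right 1 to F, down 2 to Q, left 1 to P — 13 moves in all.
Check: order respected (J at step 7, D at step 9, Q at step 12); 13 moves as required.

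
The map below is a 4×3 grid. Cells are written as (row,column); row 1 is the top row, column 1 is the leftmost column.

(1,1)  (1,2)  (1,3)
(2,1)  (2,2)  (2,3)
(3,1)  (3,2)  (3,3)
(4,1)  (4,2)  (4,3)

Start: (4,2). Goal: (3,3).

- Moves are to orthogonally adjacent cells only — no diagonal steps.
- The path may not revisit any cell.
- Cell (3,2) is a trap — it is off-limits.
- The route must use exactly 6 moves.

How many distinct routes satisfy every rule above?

1

Need simple routes of exactly 6 moves from (4,2) to (3,3) (Manhattan distance 2, so 2 moves are spent on a detour and 2 undoing it).
Enumerating: (4,2) (4,1) (3,1) (2,1) (2,2) (2,3) (3,3).
That gives 1 route.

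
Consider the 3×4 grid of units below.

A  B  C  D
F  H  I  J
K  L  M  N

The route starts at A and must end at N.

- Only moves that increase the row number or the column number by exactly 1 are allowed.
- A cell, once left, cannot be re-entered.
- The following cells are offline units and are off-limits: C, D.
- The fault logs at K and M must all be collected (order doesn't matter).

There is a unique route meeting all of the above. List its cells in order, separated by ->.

A -> F -> K -> L -> M -> N

Moves only go right or down, so the column and row indices never decrease.
Route from A: 2× down (reaching K), 3× right (reaching N) — 5 moves in all.
Check: all required cells visited.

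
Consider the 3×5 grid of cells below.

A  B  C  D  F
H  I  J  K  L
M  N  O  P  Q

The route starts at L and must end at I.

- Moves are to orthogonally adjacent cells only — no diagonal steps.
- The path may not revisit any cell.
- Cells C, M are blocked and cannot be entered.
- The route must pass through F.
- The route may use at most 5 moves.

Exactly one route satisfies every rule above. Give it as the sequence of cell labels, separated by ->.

L -> F -> D -> K -> J -> I

The 5-move cap with required stops at F leaves no slack for detours.
Route from L: up to F, left to D, down to K, 2× left (reaching I) — 5 moves in all.
Check: all required cells visited; 5 ≤ 5 moves.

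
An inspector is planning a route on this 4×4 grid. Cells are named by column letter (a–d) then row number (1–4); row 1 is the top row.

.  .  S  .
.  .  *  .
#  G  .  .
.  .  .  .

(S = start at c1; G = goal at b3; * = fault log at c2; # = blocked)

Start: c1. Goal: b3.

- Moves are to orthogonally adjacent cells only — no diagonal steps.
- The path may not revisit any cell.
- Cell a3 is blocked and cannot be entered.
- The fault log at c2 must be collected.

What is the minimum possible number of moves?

Any route passes through c2 somewhere between c1 and b3. Summing Manhattan distances along the two legs (c1 → c2 → b3) gives a lower bound of 1 + 2 = 3 moves.
A route of 3 moves achieves this: c1 → c2 → c3 → b3.
Since 3 matches the lower bound, it is optimal.

3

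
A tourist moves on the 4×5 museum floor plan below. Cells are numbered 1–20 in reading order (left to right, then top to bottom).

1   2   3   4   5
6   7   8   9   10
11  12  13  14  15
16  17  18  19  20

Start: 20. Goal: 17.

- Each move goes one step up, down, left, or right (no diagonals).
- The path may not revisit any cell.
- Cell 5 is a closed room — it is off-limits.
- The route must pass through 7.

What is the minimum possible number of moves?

Any route passes through 7 somewhere between 20 and 17. Summing Manhattan distances along the two legs (20 → 7 → 17) gives a lower bound of 5 + 2 = 7 moves.
A route of 7 moves achieves this: 20 → 15 → 10 → 9 → 8 → 7 → 12 → 17.
Since 7 matches the lower bound, it is optimal.

7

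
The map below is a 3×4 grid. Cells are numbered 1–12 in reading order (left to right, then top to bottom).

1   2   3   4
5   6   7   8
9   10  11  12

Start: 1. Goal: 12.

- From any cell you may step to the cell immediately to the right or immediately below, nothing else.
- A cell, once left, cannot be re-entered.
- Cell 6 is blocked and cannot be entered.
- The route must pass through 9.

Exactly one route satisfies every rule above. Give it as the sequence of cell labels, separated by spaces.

1 5 9 10 11 12

Moves only go right or down, so the column and row indices never decrease.
Route from 1: down 2 to 9, right 3 to 12 — 5 moves in all.
Check: all required cells visited.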